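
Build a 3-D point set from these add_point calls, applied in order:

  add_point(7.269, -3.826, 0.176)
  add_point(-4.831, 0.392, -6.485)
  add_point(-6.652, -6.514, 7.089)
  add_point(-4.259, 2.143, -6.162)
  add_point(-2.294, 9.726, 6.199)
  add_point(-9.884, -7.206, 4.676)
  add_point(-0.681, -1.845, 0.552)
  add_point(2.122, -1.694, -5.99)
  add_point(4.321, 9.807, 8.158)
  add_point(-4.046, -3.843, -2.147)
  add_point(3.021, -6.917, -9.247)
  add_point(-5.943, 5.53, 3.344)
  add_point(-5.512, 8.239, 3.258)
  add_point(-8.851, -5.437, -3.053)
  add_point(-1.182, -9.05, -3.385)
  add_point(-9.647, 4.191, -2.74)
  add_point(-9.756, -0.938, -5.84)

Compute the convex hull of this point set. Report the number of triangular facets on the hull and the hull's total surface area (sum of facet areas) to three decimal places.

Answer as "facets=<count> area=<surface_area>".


facets=24 area=907.534

14 of the 17 inputs are extreme points: [0, 1, 2, 3, 4, 5, 7, 8, 10, 12, 13, 14, 15, 16].

Area of each hull facet:
  f1: (p2, p8, p0) → 123.1959
  f2: (p4, p2, p5) → 32.4465
  f3: (p4, p2, p8) → 56.3244
  f4: (p16, p15, p5) → 36.6918
  f5: (p3, p4, p8) → 46.8067
  f6: (p3, p16, p15) → 17.2711
  f7: (p14, p10, p0) → 37.5407
  f8: (p14, p2, p0) → 63.7390
  f9: (p14, p2, p5) → 24.2829
  f10: (p7, p3, p8) → 66.9759
  f11: (p7, p3, p10) → 19.4329
  f12: (p7, p8, p0) → 66.7269
  f13: (p7, p10, p0) → 25.7563
  f14: (p12, p3, p15) → 27.7420
  f15: (p12, p3, p4) → 20.2032
  f16: (p12, p15, p5) → 56.6556
  f17: (p12, p4, p5) → 33.2759
  f18: (p1, p16, p10) → 23.9788
  f19: (p1, p3, p10) → 9.2809
  f20: (p1, p3, p16) → 4.1260
  f21: (p13, p16, p10) → 36.1669
  f22: (p13, p14, p10) → 29.0325
  f23: (p13, p16, p5) → 16.0243
  f24: (p13, p14, p5) → 33.8564
Σ area = 907.534

Euler characteristic 14−36+24 = 2 ✓


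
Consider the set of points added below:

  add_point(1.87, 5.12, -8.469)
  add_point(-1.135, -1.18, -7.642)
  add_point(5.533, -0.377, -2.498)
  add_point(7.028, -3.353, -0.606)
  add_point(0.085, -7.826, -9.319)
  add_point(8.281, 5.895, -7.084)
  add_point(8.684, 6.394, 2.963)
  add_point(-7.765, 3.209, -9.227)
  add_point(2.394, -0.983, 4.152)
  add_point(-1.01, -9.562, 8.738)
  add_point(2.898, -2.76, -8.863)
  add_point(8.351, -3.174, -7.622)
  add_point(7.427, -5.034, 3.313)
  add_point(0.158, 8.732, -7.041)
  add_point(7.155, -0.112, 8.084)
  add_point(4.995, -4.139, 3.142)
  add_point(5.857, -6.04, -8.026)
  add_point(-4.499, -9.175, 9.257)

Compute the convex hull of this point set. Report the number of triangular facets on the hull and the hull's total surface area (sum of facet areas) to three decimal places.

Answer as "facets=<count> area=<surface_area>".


facets=22 area=1015.029

13 of the 18 inputs are extreme points: [0, 4, 5, 6, 7, 9, 10, 11, 12, 13, 14, 16, 17].

Facet areas (half cross-product norm):
  f1: (p17, p4, p7) → 129.3770
  f2: (p17, p4, p9) → 31.6309
  f3: (p13, p5, p6) → 43.3057
  f4: (p13, p17, p7) → 111.3343
  f5: (p13, p17, p6) → 142.3652
  f6: (p10, p4, p7) → 35.5302
  f7: (p14, p17, p6) → 46.6215
  f8: (p14, p17, p9) → 18.2748
  f9: (p14, p12, p6) → 28.6566
  f10: (p14, p12, p9) → 37.6342
  f11: (p11, p10, p4) → 14.7629
  f12: (p11, p10, p5) → 25.4146
  f13: (p11, p5, p6) → 45.4637
  f14: (p11, p12, p6) → 62.6533
  f15: (p0, p13, p7) → 20.4711
  f16: (p0, p13, p5) → 13.6699
  f17: (p0, p10, p7) → 39.0985
  f18: (p0, p10, p5) → 26.2745
  f19: (p16, p11, p4) → 6.2416
  f20: (p16, p11, p12) → 21.2018
  f21: (p16, p4, p9) → 55.7111
  f22: (p16, p12, p9) → 59.3350
Σ area = 1015.029

Euler characteristic 13−33+22 = 2 ✓


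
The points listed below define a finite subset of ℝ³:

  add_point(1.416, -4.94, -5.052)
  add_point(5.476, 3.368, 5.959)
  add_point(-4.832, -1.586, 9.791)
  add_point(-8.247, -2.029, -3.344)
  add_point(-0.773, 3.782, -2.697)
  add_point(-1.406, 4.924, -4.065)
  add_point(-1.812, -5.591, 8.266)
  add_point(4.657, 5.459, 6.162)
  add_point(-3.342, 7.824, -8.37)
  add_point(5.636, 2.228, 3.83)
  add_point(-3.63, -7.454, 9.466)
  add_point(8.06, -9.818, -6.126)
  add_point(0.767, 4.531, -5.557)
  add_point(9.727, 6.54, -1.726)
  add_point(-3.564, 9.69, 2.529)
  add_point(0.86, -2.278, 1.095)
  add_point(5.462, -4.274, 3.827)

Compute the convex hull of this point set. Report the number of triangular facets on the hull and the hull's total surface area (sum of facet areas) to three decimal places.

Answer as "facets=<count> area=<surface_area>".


facets=16 area=1000.206

10 of the 17 inputs are extreme points: [1, 2, 3, 7, 8, 10, 11, 13, 14, 16].

Triangle areas on the boundary:
  f1: (p14, p2, p3) → 80.7130
  f2: (p8, p11, p3) → 110.2828
  f3: (p8, p11, p13) → 124.3485
  f4: (p8, p14, p3) → 64.2317
  f5: (p8, p14, p13) → 74.1429
  f6: (p10, p11, p3) → 127.5921
  f7: (p10, p2, p3) → 40.7041
  f8: (p7, p14, p13) → 46.6927
  f9: (p7, p14, p2) → 58.8580
  f10: (p1, p10, p2) → 35.3439
  f11: (p1, p7, p2) → 13.5864
  f12: (p1, p7, p13) → 10.4973
  f13: (p16, p10, p11) → 57.3412
  f14: (p16, p1, p10) → 43.8394
  f15: (p16, p11, p13) → 75.2026
  f16: (p16, p1, p13) → 36.8297
Σ area = 1000.206

Euler: V−E+F = 10−24+16 = 2.


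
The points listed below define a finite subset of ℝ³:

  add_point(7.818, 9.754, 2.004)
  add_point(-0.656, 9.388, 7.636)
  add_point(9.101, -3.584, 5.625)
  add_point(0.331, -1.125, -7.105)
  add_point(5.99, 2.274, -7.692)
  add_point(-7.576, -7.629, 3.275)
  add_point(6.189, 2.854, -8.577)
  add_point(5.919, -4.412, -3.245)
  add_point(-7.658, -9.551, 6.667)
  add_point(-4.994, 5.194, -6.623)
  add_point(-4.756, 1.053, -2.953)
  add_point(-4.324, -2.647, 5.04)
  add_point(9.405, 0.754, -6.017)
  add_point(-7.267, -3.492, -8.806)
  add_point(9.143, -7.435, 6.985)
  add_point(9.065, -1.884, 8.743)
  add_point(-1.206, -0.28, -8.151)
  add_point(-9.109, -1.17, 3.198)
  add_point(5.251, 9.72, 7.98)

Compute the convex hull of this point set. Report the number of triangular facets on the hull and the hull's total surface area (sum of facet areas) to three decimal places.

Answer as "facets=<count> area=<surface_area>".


Extreme-point indices: [0, 1, 6, 7, 8, 9, 12, 13, 14, 15, 17, 18] — 12 of 19 on the boundary.

Area of each hull facet:
  f1: (p15, p0, p12) → 77.7764
  f2: (p1, p9, p17) → 83.3232
  f3: (p1, p9, p0) → 75.9698
  f4: (p1, p8, p17) → 57.8736
  f5: (p1, p8, p15) → 132.4818
  f6: (p6, p0, p12) → 28.0098
  f7: (p6, p9, p0) → 73.2271
  f8: (p14, p15, p12) → 43.2987
  f9: (p14, p8, p15) → 49.0060
  f10: (p18, p15, p0) → 39.7267
  f11: (p18, p1, p0) → 18.1221
  f12: (p18, p1, p15) → 35.0065
  f13: (p13, p6, p9) → 53.5495
  f14: (p13, p9, p17) → 53.0872
  f15: (p13, p8, p17) → 55.9454
  f16: (p13, p6, p12) → 30.7596
  f17: (p7, p14, p8) → 90.8564
  f18: (p7, p13, p8) → 111.0611
  f19: (p7, p14, p12) → 34.3000
  f20: (p7, p13, p12) → 47.1743
Σ area = 1190.555

Check V−E+F: 12 − 30 + 20 = 2.

facets=20 area=1190.555


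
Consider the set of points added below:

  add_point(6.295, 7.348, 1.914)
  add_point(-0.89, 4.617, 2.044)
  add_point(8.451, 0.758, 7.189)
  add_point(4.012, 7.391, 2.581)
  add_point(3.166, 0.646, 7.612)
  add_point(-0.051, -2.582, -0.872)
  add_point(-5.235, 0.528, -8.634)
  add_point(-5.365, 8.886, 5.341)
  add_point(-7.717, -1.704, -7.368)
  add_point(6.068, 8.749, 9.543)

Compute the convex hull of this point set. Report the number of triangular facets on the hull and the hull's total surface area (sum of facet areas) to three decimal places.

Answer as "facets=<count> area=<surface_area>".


facets=12 area=549.404

Points on the hull: [0, 2, 4, 5, 6, 7, 8, 9] (8 of 10).

Per-facet area ½‖(b−a)×(c−a)‖:
  f1: (p6, p7, p8) → 29.0655
  f2: (p0, p6, p2) → 72.1137
  f3: (p0, p6, p7) → 94.7586
  f4: (p4, p7, p8) → 99.0541
  f5: (p9, p0, p2) → 30.1620
  f6: (p9, p0, p7) → 44.9407
  f7: (p9, p4, p2) → 22.0804
  f8: (p9, p4, p7) → 49.8281
  f9: (p5, p4, p8) → 29.6484
  f10: (p5, p4, p2) → 24.5894
  f11: (p5, p6, p8) → 17.4529
  f12: (p5, p6, p2) → 35.7102
Σ area = 549.404

Euler: V−E+F = 8−18+12 = 2.


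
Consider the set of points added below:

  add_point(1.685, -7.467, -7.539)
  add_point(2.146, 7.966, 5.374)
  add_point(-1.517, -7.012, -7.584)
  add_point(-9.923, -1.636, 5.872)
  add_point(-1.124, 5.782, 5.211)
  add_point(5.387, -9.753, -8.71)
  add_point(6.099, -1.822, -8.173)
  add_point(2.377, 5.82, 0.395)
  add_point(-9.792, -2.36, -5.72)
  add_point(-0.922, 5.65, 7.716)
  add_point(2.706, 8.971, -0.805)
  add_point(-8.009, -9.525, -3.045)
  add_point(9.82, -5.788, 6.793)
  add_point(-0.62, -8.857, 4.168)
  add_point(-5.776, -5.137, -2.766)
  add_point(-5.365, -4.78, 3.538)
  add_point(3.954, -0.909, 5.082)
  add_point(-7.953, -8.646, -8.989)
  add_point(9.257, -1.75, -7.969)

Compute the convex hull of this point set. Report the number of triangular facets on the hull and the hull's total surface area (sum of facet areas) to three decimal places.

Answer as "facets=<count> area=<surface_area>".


Points on the hull: [1, 3, 4, 5, 6, 8, 9, 10, 11, 12, 13, 17, 18] (13 of 19).

Area of each hull facet:
  f1: (p18, p10, p12) → 106.7777
  f2: (p9, p12, p3) → 91.9748
  f3: (p13, p12, p3) → 56.5093
  f4: (p8, p10, p3) → 96.9763
  f5: (p5, p18, p12) → 67.6288
  f6: (p5, p13, p12) → 78.6104
  f7: (p4, p10, p3) → 32.9714
  f8: (p4, p9, p3) → 14.4988
  f9: (p1, p10, p12) → 48.8474
  f10: (p1, p9, p12) → 35.1125
  f11: (p1, p4, p10) → 12.2757
  f12: (p1, p4, p9) → 4.9368
  f13: (p11, p13, p3) → 55.8911
  f14: (p11, p8, p3) → 43.7773
  f15: (p11, p8, p17) → 20.8473
  f16: (p11, p5, p17) → 40.2148
  f17: (p11, p5, p13) → 69.4541
  f18: (p6, p8, p17) → 56.3962
  f19: (p6, p5, p17) → 53.4260
  f20: (p6, p5, p18) → 12.5463
  f21: (p6, p18, p10) → 20.9484
  f22: (p6, p8, p10) → 103.4425
Σ area = 1124.064

Euler characteristic 13−33+22 = 2 ✓

facets=22 area=1124.064


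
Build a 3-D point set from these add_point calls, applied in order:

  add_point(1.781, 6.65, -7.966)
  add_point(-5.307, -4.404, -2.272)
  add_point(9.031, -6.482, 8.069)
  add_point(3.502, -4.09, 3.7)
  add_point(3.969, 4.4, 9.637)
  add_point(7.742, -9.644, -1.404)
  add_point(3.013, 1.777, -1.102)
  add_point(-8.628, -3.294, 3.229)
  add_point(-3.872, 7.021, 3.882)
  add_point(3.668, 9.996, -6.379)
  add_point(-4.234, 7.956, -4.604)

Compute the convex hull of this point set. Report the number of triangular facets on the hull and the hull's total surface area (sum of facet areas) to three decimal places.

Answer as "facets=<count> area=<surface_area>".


Hull vertices (9/11): indices [0, 1, 2, 4, 5, 7, 8, 9, 10].

Triangle areas on the boundary:
  f1: (p5, p2, p7) → 88.8816
  f2: (p5, p9, p2) → 103.9352
  f3: (p4, p2, p7) → 96.2224
  f4: (p4, p9, p2) → 100.9806
  f5: (p1, p5, p7) → 40.2205
  f6: (p8, p4, p7) → 56.8738
  f7: (p8, p4, p9) → 65.7473
  f8: (p0, p5, p9) → 34.8731
  f9: (p0, p1, p5) → 99.7283
  f10: (p10, p8, p9) → 34.9792
  f11: (p10, p0, p9) → 14.5519
  f12: (p10, p8, p7) → 48.5955
  f13: (p10, p1, p7) → 41.1374
  f14: (p10, p0, p1) → 44.2586
Σ area = 870.985

Euler: V−E+F = 9−21+14 = 2.

facets=14 area=870.985


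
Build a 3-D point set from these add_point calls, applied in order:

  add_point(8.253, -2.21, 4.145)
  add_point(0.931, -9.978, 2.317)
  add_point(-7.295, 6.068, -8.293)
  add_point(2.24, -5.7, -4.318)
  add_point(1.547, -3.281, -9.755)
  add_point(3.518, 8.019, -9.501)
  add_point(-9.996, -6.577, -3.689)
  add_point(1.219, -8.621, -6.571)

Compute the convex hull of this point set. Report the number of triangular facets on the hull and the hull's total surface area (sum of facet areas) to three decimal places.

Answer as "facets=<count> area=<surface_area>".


facets=10 area=700.597

7 of the 8 inputs are extreme points: [0, 1, 2, 4, 5, 6, 7].

Area of each hull facet:
  f1: (p4, p5, p0) → 87.5679
  f2: (p1, p0, p6) → 62.0963
  f3: (p2, p0, p6) → 135.2849
  f4: (p2, p5, p0) → 97.5437
  f5: (p2, p4, p6) → 77.3342
  f6: (p2, p4, p5) → 59.6471
  f7: (p7, p4, p0) → 44.5984
  f8: (p7, p1, p0) → 48.6793
  f9: (p7, p4, p6) → 36.5901
  f10: (p7, p1, p6) → 51.2553
Σ area = 700.597

Euler: V−E+F = 7−15+10 = 2.


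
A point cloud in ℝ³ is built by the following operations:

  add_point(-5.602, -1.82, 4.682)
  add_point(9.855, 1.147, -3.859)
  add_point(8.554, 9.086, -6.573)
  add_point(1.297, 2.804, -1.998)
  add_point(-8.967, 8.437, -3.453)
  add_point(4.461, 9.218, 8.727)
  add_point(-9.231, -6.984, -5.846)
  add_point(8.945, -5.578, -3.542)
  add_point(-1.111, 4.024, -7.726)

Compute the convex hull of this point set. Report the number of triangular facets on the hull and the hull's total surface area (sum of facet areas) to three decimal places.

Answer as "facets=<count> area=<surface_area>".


facets=12 area=954.968

Hull vertices (8/9): indices [0, 1, 2, 4, 5, 6, 7, 8].

Facet areas (half cross-product norm):
  f1: (p4, p8, p6) → 67.8587
  f2: (p7, p5, p1) → 48.9931
  f3: (p7, p8, p6) → 98.9633
  f4: (p2, p5, p1) → 64.8998
  f5: (p2, p7, p1) → 11.3033
  f6: (p2, p7, p8) → 75.0395
  f7: (p2, p4, p5) → 127.7794
  f8: (p2, p4, p8) → 48.9955
  f9: (p0, p7, p6) → 101.7029
  f10: (p0, p7, p5) → 127.5927
  f11: (p0, p4, p6) → 79.8662
  f12: (p0, p4, p5) → 101.9734
Σ area = 954.968

Euler: V−E+F = 8−18+12 = 2.


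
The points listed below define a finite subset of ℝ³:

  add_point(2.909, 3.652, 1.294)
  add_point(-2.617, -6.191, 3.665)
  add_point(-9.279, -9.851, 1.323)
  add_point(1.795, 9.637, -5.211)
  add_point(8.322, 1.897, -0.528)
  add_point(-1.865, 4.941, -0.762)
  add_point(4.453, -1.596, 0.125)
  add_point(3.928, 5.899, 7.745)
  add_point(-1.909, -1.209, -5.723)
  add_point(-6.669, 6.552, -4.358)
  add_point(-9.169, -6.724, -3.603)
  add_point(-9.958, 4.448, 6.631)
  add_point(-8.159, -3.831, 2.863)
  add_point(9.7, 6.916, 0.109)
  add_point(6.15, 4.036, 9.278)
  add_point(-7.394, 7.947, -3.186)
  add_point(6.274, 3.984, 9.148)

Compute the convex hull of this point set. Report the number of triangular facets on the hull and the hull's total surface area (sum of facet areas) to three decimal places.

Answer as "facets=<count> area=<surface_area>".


14 of the 17 inputs are extreme points: [1, 2, 3, 4, 6, 7, 8, 9, 10, 11, 13, 14, 15, 16].

Per-facet area ½‖(b−a)×(c−a)‖:
  f1: (p14, p2, p11) → 124.6458
  f2: (p7, p3, p13) → 47.6803
  f3: (p7, p14, p13) → 15.7816
  f4: (p7, p14, p11) → 17.4558
  f5: (p7, p15, p11) → 73.6748
  f6: (p7, p15, p3) → 64.9352
  f7: (p10, p6, p2) → 43.8392
  f8: (p10, p2, p11) → 43.5786
  f9: (p10, p15, p11) → 74.9901
  f10: (p1, p14, p2) → 19.9698
  f11: (p1, p6, p2) → 23.4323
  f12: (p4, p3, p13) → 25.9783
  f13: (p9, p15, p3) → 8.7584
  f14: (p9, p10, p15) → 10.6489
  f15: (p16, p1, p14) → 1.3619
  f16: (p16, p1, p6) → 49.1091
  f17: (p16, p4, p6) → 26.3218
  f18: (p16, p14, p13) → 0.6071
  f19: (p16, p4, p13) → 25.5852
  f20: (p8, p9, p3) → 40.7228
  f21: (p8, p9, p10) → 43.0037
  f22: (p8, p4, p3) → 57.1984
  f23: (p8, p10, p6) → 37.2618
  f24: (p8, p4, p6) → 20.5354
Σ area = 897.076

Euler: V−E+F = 14−36+24 = 2.

facets=24 area=897.076


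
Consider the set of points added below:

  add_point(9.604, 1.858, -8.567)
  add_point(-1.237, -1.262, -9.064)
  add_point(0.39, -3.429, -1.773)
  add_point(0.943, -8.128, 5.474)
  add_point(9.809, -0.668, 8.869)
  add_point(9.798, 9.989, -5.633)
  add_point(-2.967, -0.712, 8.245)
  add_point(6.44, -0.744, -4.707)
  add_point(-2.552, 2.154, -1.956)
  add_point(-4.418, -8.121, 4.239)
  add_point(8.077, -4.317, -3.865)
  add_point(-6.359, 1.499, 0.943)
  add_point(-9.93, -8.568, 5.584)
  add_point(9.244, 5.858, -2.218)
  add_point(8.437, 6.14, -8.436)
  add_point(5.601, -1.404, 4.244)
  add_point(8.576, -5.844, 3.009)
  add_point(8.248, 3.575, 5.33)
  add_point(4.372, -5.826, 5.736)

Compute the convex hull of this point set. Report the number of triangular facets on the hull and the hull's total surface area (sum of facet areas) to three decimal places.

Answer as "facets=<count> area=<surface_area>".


facets=22 area=960.274

Extreme-point indices: [0, 1, 3, 4, 5, 6, 9, 10, 11, 12, 14, 16, 17] — 13 of 19 on the boundary.

Area of each hull facet:
  f1: (p6, p4, p12) → 52.2363
  f2: (p0, p5, p4) → 74.6125
  f3: (p0, p16, p4) → 53.5377
  f4: (p0, p10, p16) → 18.9605
  f5: (p0, p10, p1) → 41.4042
  f6: (p17, p5, p4) → 18.3925
  f7: (p17, p6, p4) → 35.0395
  f8: (p17, p6, p5) → 69.0826
  f9: (p11, p1, p5) → 93.2441
  f10: (p11, p6, p5) → 80.7691
  f11: (p11, p1, p12) → 64.8276
  f12: (p11, p6, p12) → 43.3492
  f13: (p3, p10, p16) → 28.2392
  f14: (p3, p4, p12) → 43.0191
  f15: (p3, p16, p4) → 32.8315
  f16: (p14, p1, p5) → 20.9965
  f17: (p14, p0, p5) → 7.9152
  f18: (p14, p0, p1) → 25.0658
  f19: (p9, p3, p12) → 7.1191
  f20: (p9, p3, p10) → 31.2549
  f21: (p9, p1, p12) → 39.0583
  f22: (p9, p10, p1) → 79.3192
Σ area = 960.274

Check V−E+F: 13 − 33 + 22 = 2.


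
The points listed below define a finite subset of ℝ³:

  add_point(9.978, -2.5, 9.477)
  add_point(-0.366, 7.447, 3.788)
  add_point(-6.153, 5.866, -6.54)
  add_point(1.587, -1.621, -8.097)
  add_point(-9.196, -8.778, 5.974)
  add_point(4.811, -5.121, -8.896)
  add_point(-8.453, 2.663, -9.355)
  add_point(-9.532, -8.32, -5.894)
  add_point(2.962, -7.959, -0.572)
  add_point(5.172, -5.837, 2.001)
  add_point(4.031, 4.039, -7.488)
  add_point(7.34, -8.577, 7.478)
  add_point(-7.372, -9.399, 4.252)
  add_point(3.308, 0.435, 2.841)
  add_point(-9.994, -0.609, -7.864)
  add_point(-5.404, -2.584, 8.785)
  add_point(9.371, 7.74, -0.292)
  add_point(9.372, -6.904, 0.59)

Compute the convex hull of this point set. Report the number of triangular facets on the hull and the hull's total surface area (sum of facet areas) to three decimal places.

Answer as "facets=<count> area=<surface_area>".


facets=26 area=1260.457

Extreme-point indices: [0, 1, 2, 4, 5, 6, 7, 8, 10, 11, 12, 14, 15, 16, 17] — 15 of 18 on the boundary.

Per-facet area ½‖(b−a)×(c−a)‖:
  f1: (p1, p16, p0) → 72.4857
  f2: (p10, p5, p16) → 40.4377
  f3: (p17, p16, p0) → 67.1602
  f4: (p17, p5, p16) → 76.3861
  f5: (p15, p1, p0) → 86.8727
  f6: (p2, p1, p16) → 62.6435
  f7: (p2, p10, p16) → 46.0497
  f8: (p2, p15, p14) → 65.0631
  f9: (p2, p15, p1) → 73.3037
  f10: (p11, p17, p0) → 25.4977
  f11: (p11, p15, p0) → 48.8603
  f12: (p8, p17, p5) → 29.5404
  f13: (p8, p7, p5) → 60.2037
  f14: (p8, p11, p17) → 24.0933
  f15: (p8, p7, p12) → 58.2638
  f16: (p8, p11, p12) → 52.7148
  f17: (p4, p15, p14) → 62.4974
  f18: (p4, p7, p14) → 45.3856
  f19: (p4, p7, p12) → 11.8421
  f20: (p4, p11, p12) → 16.4927
  f21: (p4, p11, p15) → 54.9424
  f22: (p6, p2, p14) → 8.1033
  f23: (p6, p2, p10) → 24.0410
  f24: (p6, p10, p5) → 58.9821
  f25: (p6, p7, p14) → 7.3959
  f26: (p6, p7, p5) → 81.1982
Σ area = 1260.457

Check V−E+F: 15 − 39 + 26 = 2.


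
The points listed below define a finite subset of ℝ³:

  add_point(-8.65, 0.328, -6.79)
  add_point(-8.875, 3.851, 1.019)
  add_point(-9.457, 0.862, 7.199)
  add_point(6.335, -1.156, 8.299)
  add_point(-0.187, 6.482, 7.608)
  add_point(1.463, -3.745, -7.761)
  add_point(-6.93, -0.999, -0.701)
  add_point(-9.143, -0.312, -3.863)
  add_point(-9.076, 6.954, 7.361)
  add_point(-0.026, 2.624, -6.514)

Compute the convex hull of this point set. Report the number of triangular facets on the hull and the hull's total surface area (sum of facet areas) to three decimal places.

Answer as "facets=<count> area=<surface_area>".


Hull vertices (9/10): indices [0, 2, 3, 4, 5, 6, 7, 8, 9].

Triangle areas on the boundary:
  f1: (p8, p3, p2) → 48.6258
  f2: (p5, p3, p2) → 127.9145
  f3: (p4, p8, p3) → 32.4964
  f4: (p7, p8, p2) → 33.6881
  f5: (p7, p0, p8) → 14.6186
  f6: (p7, p0, p5) → 16.4114
  f7: (p9, p0, p5) → 29.7070
  f8: (p9, p5, p3) → 54.6093
  f9: (p9, p4, p3) → 72.9609
  f10: (p9, p0, p8) → 69.3545
  f11: (p9, p4, p8) → 65.1858
  f12: (p6, p5, p2) → 24.9865
  f13: (p6, p7, p2) → 13.9867
  f14: (p6, p7, p5) → 22.1411
Σ area = 626.687

Check V−E+F: 9 − 21 + 14 = 2.

facets=14 area=626.687


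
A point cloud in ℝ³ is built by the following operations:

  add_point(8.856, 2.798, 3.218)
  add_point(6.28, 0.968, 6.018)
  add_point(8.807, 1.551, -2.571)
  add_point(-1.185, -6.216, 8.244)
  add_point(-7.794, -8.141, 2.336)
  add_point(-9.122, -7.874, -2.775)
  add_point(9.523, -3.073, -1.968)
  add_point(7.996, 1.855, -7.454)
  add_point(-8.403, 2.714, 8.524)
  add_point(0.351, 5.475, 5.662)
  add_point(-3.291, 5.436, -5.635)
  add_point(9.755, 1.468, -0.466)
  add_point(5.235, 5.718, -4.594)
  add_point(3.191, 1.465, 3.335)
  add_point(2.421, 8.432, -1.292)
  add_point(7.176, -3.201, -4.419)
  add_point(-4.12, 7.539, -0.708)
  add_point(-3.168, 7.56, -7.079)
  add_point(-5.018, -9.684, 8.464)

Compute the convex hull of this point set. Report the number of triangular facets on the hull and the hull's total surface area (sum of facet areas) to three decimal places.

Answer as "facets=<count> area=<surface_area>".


Hull vertices (16/19): indices [0, 1, 3, 4, 5, 6, 7, 8, 9, 11, 12, 14, 15, 16, 17, 18].

Per-facet area ½‖(b−a)×(c−a)‖:
  f1: (p9, p16, p14) → 23.9091
  f2: (p9, p16, p8) → 37.9529
  f3: (p4, p8, p5) → 29.9816
  f4: (p4, p18, p5) → 4.3983
  f5: (p4, p18, p8) → 42.0588
  f6: (p12, p7, p11) → 18.8027
  f7: (p15, p18, p5) → 101.1111
  f8: (p15, p7, p5) → 46.1601
  f9: (p0, p9, p14) → 33.6709
  f10: (p0, p12, p11) → 14.7194
  f11: (p0, p12, p14) → 22.9446
  f12: (p1, p9, p8) → 30.2562
  f13: (p1, p0, p9) → 15.4482
  f14: (p17, p12, p7) → 21.9366
  f15: (p17, p7, p5) → 106.7337
  f16: (p17, p16, p14) → 20.7565
  f17: (p17, p12, p14) → 20.5055
  f18: (p17, p8, p5) → 118.3555
  f19: (p17, p16, p8) → 17.9968
  f20: (p6, p7, p11) → 16.6618
  f21: (p6, p15, p7) → 9.8119
  f22: (p6, p0, p11) → 7.7646
  f23: (p6, p1, p0) → 16.3670
  f24: (p6, p15, p18) → 32.0505
  f25: (p3, p18, p8) → 29.6678
  f26: (p3, p1, p8) → 60.6644
  f27: (p3, p6, p18) → 28.2331
  f28: (p3, p6, p1) → 50.0208
Σ area = 978.940

Check V−E+F: 16 − 42 + 28 = 2.

facets=28 area=978.940


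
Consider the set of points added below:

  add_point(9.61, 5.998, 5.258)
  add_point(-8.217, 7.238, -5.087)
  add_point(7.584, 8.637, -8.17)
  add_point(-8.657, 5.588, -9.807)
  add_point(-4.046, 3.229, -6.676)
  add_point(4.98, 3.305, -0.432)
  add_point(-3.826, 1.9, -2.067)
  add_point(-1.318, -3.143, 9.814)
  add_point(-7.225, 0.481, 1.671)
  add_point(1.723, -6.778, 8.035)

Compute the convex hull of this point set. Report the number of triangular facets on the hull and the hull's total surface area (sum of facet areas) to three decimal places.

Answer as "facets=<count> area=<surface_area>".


Extreme-point indices: [0, 1, 2, 3, 4, 7, 8, 9] — 8 of 10 on the boundary.

Area of each hull facet:
  f1: (p2, p9, p0) → 101.9693
  f2: (p7, p9, p0) → 37.6419
  f3: (p4, p9, p3) → 29.7775
  f4: (p4, p2, p3) → 34.6325
  f5: (p4, p2, p9) → 120.6740
  f6: (p1, p7, p0) → 138.5653
  f7: (p1, p2, p3) → 40.4696
  f8: (p1, p2, p0) → 111.5849
  f9: (p8, p1, p3) → 21.6618
  f10: (p8, p1, p7) → 28.5705
  f11: (p8, p9, p3) → 56.0985
  f12: (p8, p7, p9) → 25.7521
Σ area = 747.398

Euler: V−E+F = 8−18+12 = 2.

facets=12 area=747.398


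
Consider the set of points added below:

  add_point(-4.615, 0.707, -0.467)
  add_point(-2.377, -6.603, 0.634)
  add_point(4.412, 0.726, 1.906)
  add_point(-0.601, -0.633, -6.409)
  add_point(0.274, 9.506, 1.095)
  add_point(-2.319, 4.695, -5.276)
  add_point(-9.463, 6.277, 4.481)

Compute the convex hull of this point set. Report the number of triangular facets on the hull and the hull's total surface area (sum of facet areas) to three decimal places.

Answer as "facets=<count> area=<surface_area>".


facets=10 area=376.383

Points on the hull: [0, 1, 2, 3, 4, 5, 6] (7 of 7).

Per-facet area ½‖(b−a)×(c−a)‖:
  f1: (p1, p2, p6) → 72.1097
  f2: (p3, p1, p2) → 41.1415
  f3: (p4, p2, p6) → 52.4088
  f4: (p4, p3, p2) → 47.1076
  f5: (p0, p1, p6) → 25.4293
  f6: (p0, p3, p6) → 16.0631
  f7: (p0, p3, p1) → 27.4996
  f8: (p5, p3, p6) → 30.9990
  f9: (p5, p4, p6) → 44.3102
  f10: (p5, p4, p3) → 19.3145
Σ area = 376.383

Check V−E+F: 7 − 15 + 10 = 2.


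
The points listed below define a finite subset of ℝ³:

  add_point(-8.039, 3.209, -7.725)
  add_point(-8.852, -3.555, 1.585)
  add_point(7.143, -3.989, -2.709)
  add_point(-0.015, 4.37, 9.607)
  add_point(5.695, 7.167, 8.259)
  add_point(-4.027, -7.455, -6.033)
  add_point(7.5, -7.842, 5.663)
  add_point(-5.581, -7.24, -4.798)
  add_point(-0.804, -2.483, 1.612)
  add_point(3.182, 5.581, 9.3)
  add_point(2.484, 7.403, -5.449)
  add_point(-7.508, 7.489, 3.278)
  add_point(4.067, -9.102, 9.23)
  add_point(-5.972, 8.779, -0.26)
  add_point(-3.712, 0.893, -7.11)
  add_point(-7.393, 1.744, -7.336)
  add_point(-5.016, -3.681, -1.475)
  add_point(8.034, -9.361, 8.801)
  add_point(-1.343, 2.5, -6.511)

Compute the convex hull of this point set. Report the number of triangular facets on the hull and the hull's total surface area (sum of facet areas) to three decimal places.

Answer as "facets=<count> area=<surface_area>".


facets=26 area=1043.350

Points on the hull: [0, 1, 2, 3, 4, 5, 7, 9, 10, 11, 12, 13, 14, 17, 18] (15 of 19).

Facet areas (half cross-product norm):
  f1: (p10, p0, p13) → 45.5393
  f2: (p12, p3, p1) → 93.8974
  f3: (p12, p5, p17) → 32.1716
  f4: (p11, p3, p1) → 57.5077
  f5: (p11, p0, p1) → 57.5561
  f6: (p11, p0, p13) → 17.6633
  f7: (p9, p12, p17) → 29.1787
  f8: (p9, p12, p3) → 24.1162
  f9: (p9, p11, p3) → 15.1286
  f10: (p7, p0, p1) → 42.6403
  f11: (p7, p5, p0) → 11.0393
  f12: (p7, p12, p1) → 64.1478
  f13: (p7, p12, p5) → 17.0705
  f14: (p2, p5, p17) → 75.9811
  f15: (p14, p10, p0) → 21.6845
  f16: (p14, p5, p0) → 18.6316
  f17: (p14, p2, p5) → 49.1292
  f18: (p4, p10, p13) → 67.0558
  f19: (p4, p11, p13) → 28.6813
  f20: (p4, p9, p11) → 17.4637
  f21: (p4, p2, p10) → 84.3744
  f22: (p4, p9, p17) → 24.1282
  f23: (p4, p2, p17) → 94.5973
  f24: (p18, p2, p10) → 35.6962
  f25: (p18, p14, p10) → 2.8032
  f26: (p18, p14, p2) → 15.4667
Σ area = 1043.350

Check V−E+F: 15 − 39 + 26 = 2.


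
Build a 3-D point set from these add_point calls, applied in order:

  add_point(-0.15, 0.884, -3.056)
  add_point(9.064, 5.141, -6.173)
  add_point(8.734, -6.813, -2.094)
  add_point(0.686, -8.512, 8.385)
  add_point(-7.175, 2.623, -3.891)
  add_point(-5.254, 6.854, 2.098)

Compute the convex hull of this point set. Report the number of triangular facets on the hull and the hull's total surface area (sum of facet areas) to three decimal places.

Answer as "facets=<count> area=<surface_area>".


5 of the 6 inputs are extreme points: [1, 2, 3, 4, 5].

Facet areas (half cross-product norm):
  f1: (p5, p1, p4) → 61.2816
  f2: (p5, p3, p4) → 66.3536
  f3: (p5, p3, p1) → 143.5258
  f4: (p2, p1, p4) → 102.3947
  f5: (p2, p3, p4) → 114.6835
  f6: (p2, p3, p1) → 77.4821
Σ area = 565.721

Euler: V−E+F = 5−9+6 = 2.

facets=6 area=565.721


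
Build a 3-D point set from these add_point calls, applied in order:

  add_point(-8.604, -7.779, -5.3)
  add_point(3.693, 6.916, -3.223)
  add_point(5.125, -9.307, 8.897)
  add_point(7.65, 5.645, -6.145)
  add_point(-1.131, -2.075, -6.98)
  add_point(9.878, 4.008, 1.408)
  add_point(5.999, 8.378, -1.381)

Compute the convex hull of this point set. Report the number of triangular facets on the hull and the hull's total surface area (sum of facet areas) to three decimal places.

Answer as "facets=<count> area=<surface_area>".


Hull vertices (7/7): indices [0, 1, 2, 3, 4, 5, 6].

Per-facet area ½‖(b−a)×(c−a)‖:
  f1: (p6, p2, p0) → 186.1225
  f2: (p6, p2, p5) → 41.9935
  f3: (p3, p2, p5) → 54.6942
  f4: (p3, p6, p5) → 18.3932
  f5: (p4, p2, p0) → 87.8662
  f6: (p4, p3, p2) → 108.4518
  f7: (p1, p3, p6) → 8.3134
  f8: (p1, p4, p3) → 27.5705
  f9: (p1, p6, p0) → 16.9531
  f10: (p1, p4, p0) → 32.4723
Σ area = 582.831

Euler: V−E+F = 7−15+10 = 2.

facets=10 area=582.831


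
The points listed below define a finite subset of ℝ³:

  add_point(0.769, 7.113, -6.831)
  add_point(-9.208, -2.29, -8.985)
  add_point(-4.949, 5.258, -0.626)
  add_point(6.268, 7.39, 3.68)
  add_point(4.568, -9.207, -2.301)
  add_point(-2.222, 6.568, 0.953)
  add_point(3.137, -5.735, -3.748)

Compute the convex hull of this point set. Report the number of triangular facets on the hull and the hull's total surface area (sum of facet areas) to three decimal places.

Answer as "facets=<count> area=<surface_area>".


facets=10 area=511.580

Points on the hull: [0, 1, 2, 3, 4, 5, 6] (7 of 7).

Area of each hull facet:
  f1: (p0, p4, p3) → 97.8869
  f2: (p2, p4, p1) → 96.2333
  f3: (p2, p0, p1) → 51.5723
  f4: (p6, p4, p1) → 20.7397
  f5: (p6, p0, p1) → 81.4012
  f6: (p6, p0, p4) → 6.4513
  f7: (p5, p4, p3) → 76.1907
  f8: (p5, p2, p4) → 29.6024
  f9: (p5, p0, p3) → 37.3458
  f10: (p5, p2, p0) → 14.1560
Σ area = 511.580

Euler characteristic 7−15+10 = 2 ✓


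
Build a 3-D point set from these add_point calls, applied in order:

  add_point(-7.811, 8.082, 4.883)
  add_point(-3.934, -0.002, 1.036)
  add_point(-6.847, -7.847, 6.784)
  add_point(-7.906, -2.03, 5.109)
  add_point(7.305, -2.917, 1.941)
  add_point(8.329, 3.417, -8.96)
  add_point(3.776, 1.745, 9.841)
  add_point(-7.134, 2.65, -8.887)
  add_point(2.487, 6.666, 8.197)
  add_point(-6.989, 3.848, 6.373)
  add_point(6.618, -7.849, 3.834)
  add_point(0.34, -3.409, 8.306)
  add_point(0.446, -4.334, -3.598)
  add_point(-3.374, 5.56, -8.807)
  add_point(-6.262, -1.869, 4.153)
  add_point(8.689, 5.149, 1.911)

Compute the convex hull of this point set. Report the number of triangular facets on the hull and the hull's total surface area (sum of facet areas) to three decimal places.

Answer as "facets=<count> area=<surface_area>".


facets=22 area=1017.094

Points on the hull: [0, 2, 3, 5, 6, 7, 8, 9, 10, 11, 12, 13, 15] (13 of 16).

Facet areas (half cross-product norm):
  f1: (p5, p10, p15) → 73.2429
  f2: (p13, p5, p15) → 65.5228
  f3: (p6, p10, p15) → 56.1108
  f4: (p7, p13, p5) → 21.0707
  f5: (p2, p7, p3) → 37.9550
  f6: (p0, p13, p15) → 108.5414
  f7: (p0, p7, p3) → 70.3337
  f8: (p0, p7, p13) → 34.4921
  f9: (p12, p5, p10) → 62.4800
  f10: (p12, p7, p5) → 70.2569
  f11: (p12, p2, p10) → 63.9076
  f12: (p12, p2, p7) → 75.2928
  f13: (p11, p6, p10) → 28.0874
  f14: (p11, p2, p10) → 37.0220
  f15: (p11, p2, p6) → 11.2878
  f16: (p8, p6, p15) → 23.8127
  f17: (p8, p0, p15) → 43.3434
  f18: (p9, p2, p6) → 65.8899
  f19: (p9, p8, p6) → 26.8636
  f20: (p9, p8, p0) → 22.9257
  f21: (p9, p2, p3) → 10.3614
  f22: (p9, p0, p3) → 8.2936
Σ area = 1017.094

Euler: V−E+F = 13−33+22 = 2.


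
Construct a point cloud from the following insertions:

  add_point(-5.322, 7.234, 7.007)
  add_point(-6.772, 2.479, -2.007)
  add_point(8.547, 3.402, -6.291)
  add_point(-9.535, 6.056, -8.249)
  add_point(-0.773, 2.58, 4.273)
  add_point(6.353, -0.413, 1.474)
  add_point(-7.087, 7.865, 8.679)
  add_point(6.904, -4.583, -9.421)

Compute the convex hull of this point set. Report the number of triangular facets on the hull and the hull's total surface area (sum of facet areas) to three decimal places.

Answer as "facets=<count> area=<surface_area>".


Points on the hull: [1, 2, 3, 4, 5, 6, 7] (7 of 8).

Triangle areas on the boundary:
  f1: (p7, p2, p3) → 79.9183
  f2: (p6, p2, p3) → 153.8404
  f3: (p5, p7, p2) → 38.6637
  f4: (p5, p6, p2) → 72.6017
  f5: (p1, p7, p3) → 65.2946
  f6: (p1, p6, p3) → 39.8195
  f7: (p4, p5, p6) → 11.6510
  f8: (p4, p1, p6) → 40.2656
  f9: (p4, p5, p7) → 41.8826
  f10: (p4, p1, p7) → 72.1265
Σ area = 616.064

Check V−E+F: 7 − 15 + 10 = 2.

facets=10 area=616.064


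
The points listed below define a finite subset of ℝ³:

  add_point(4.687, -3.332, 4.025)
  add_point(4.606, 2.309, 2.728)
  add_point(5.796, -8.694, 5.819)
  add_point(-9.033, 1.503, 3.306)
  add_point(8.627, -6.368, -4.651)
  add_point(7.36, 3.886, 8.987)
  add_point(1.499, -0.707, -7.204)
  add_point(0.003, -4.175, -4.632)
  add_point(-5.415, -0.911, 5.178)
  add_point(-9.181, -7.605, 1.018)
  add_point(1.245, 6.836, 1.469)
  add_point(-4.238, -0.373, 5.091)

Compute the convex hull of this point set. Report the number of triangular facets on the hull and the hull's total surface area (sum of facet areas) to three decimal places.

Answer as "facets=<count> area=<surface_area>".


facets=14 area=742.499

Extreme-point indices: [2, 3, 4, 5, 6, 7, 8, 9, 10] — 9 of 12 on the boundary.

Per-facet area ½‖(b−a)×(c−a)‖:
  f1: (p5, p10, p4) → 80.4297
  f2: (p2, p4, p9) → 87.2846
  f3: (p2, p5, p4) → 72.4714
  f4: (p6, p10, p4) → 53.1817
  f5: (p8, p2, p9) → 59.5624
  f6: (p8, p2, p5) → 80.2094
  f7: (p7, p4, p9) → 35.3005
  f8: (p7, p6, p9) → 16.2791
  f9: (p7, p6, p4) → 20.1543
  f10: (p3, p6, p9) → 67.3487
  f11: (p3, p6, p10) → 66.5181
  f12: (p3, p8, p9) → 20.5130
  f13: (p3, p5, p10) → 56.9989
  f14: (p3, p8, p5) → 26.2475
Σ area = 742.499

Euler: V−E+F = 9−21+14 = 2.


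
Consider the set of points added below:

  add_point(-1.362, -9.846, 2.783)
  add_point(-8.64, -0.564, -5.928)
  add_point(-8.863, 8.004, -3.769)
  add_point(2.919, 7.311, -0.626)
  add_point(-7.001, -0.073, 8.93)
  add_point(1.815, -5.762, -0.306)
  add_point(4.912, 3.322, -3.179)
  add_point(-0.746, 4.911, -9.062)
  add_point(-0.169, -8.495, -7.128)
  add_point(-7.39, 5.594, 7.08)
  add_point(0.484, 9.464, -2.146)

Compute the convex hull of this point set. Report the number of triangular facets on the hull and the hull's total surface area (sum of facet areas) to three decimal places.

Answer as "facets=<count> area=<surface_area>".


facets=18 area=782.243

11 of the 11 inputs are extreme points: [0, 1, 2, 3, 4, 5, 6, 7, 8, 9, 10].

Area of each hull facet:
  f1: (p1, p8, p0) → 58.4882
  f2: (p1, p4, p2) → 63.6094
  f3: (p1, p4, p0) → 85.7033
  f4: (p5, p8, p6) → 37.7039
  f5: (p5, p8, p0) → 22.8649
  f6: (p3, p10, p6) → 7.8822
  f7: (p3, p5, p6) → 23.0934
  f8: (p3, p4, p0) → 98.1281
  f9: (p3, p5, p0) → 26.9417
  f10: (p7, p8, p6) → 53.4250
  f11: (p7, p10, p6) → 28.3388
  f12: (p7, p10, p2) → 37.3949
  f13: (p7, p1, p2) → 40.3236
  f14: (p7, p1, p8) → 57.3522
  f15: (p9, p3, p4) → 37.4776
  f16: (p9, p3, p10) → 22.7863
  f17: (p9, p4, p2) → 28.7608
  f18: (p9, p10, p2) → 51.9687
Σ area = 782.243

Euler characteristic 11−27+18 = 2 ✓


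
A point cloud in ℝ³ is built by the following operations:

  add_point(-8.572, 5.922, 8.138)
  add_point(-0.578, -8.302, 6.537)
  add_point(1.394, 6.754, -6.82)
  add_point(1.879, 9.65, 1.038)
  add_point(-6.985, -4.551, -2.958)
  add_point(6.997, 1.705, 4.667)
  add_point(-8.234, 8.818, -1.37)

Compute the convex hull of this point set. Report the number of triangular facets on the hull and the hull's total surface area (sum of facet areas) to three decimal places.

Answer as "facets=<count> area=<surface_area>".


Extreme-point indices: [0, 1, 2, 3, 4, 5, 6] — 7 of 7 on the boundary.

Per-facet area ½‖(b−a)×(c−a)‖:
  f1: (p1, p5, p0) → 96.2702
  f2: (p2, p1, p5) → 85.9246
  f3: (p4, p1, p0) → 88.1210
  f4: (p4, p2, p1) → 87.0173
  f5: (p3, p5, p0) → 66.6728
  f6: (p3, p2, p5) → 42.2734
  f7: (p6, p3, p0) → 51.1511
  f8: (p6, p3, p2) → 41.7294
  f9: (p6, p4, p0) → 66.2243
  f10: (p6, p4, p2) → 72.1540
Σ area = 697.538

Euler characteristic 7−15+10 = 2 ✓

facets=10 area=697.538


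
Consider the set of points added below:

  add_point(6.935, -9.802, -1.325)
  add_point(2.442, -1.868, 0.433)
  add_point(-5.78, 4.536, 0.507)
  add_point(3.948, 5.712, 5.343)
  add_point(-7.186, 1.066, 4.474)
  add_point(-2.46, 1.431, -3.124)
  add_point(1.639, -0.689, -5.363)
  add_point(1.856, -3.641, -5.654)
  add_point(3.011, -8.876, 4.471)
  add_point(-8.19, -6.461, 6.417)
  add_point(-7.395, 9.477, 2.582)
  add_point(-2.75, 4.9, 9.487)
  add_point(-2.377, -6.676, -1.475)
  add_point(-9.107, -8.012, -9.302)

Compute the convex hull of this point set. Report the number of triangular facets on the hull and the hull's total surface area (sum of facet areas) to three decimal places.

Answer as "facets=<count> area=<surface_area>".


9 of the 14 inputs are extreme points: [0, 3, 6, 7, 8, 9, 10, 11, 13].

Per-facet area ½‖(b−a)×(c−a)‖:
  f1: (p9, p10, p13) → 128.6626
  f2: (p9, p11, p10) → 61.5058
  f3: (p6, p10, p13) → 106.9180
  f4: (p8, p9, p11) → 74.0751
  f5: (p8, p0, p13) → 62.8940
  f6: (p8, p9, p13) → 91.1542
  f7: (p7, p0, p13) → 51.4893
  f8: (p7, p6, p13) → 17.4334
  f9: (p7, p6, p0) → 10.0584
  f10: (p3, p11, p10) → 37.5961
  f11: (p3, p6, p10) → 76.1758
  f12: (p3, p6, p0) → 71.5774
  f13: (p3, p8, p0) → 51.1576
  f14: (p3, p8, p11) → 57.5204
Σ area = 898.218

Euler: V−E+F = 9−21+14 = 2.

facets=14 area=898.218


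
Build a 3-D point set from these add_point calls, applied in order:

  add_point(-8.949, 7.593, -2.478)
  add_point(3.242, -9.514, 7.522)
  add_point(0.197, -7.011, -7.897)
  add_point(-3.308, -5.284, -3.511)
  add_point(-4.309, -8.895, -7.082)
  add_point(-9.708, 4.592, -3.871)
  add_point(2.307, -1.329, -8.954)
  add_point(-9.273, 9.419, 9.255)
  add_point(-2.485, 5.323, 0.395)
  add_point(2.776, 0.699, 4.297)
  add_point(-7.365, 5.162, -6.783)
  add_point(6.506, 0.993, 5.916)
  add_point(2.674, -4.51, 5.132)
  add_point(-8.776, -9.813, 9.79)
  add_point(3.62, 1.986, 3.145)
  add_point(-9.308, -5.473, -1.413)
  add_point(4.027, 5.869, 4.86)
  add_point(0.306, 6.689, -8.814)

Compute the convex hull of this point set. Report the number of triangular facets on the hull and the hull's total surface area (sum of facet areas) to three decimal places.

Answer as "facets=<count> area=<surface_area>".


facets=22 area=1216.866

Hull vertices (13/18): indices [0, 1, 2, 4, 5, 6, 7, 10, 11, 13, 15, 16, 17].

Area of each hull facet:
  f1: (p7, p13, p5) → 127.6631
  f2: (p16, p7, p11) → 33.1573
  f3: (p1, p7, p11) → 99.9174
  f4: (p1, p7, p13) → 117.7238
  f5: (p1, p4, p13) → 96.4516
  f6: (p1, p4, p2) → 39.3612
  f7: (p10, p4, p5) → 27.1998
  f8: (p17, p16, p11) → 37.0420
  f9: (p17, p10, p4) → 58.1215
  f10: (p17, p16, p7) → 102.4877
  f11: (p15, p13, p5) → 51.1019
  f12: (p15, p4, p5) → 41.5147
  f13: (p15, p4, p13) → 44.2713
  f14: (p0, p7, p5) → 17.0312
  f15: (p0, p10, p5) → 6.4106
  f16: (p0, p17, p7) → 53.9135
  f17: (p0, p17, p10) → 19.1360
  f18: (p6, p17, p11) → 64.2776
  f19: (p6, p1, p11) → 86.5748
  f20: (p6, p1, p2) → 47.4534
  f21: (p6, p4, p2) → 10.9999
  f22: (p6, p17, p4) → 35.0556
Σ area = 1216.866

Check V−E+F: 13 − 33 + 22 = 2.


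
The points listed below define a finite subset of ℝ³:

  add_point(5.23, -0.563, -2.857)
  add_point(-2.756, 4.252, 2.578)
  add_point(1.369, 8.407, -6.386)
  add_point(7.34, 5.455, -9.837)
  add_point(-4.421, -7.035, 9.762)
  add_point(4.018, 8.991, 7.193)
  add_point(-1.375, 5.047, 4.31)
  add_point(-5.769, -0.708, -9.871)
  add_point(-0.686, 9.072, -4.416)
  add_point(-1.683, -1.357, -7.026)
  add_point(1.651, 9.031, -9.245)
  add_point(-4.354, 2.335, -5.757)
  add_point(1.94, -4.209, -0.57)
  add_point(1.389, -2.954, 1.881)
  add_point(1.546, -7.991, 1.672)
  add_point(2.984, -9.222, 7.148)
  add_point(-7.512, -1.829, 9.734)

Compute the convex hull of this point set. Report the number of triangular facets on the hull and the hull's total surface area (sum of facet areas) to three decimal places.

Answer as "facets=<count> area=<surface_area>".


Extreme-point indices: [3, 4, 5, 7, 8, 10, 11, 14, 15, 16] — 10 of 17 on the boundary.

Per-facet area ½‖(b−a)×(c−a)‖:
  f1: (p5, p15, p3) → 158.5378
  f2: (p4, p7, p16) → 59.6782
  f3: (p4, p5, p16) → 47.3565
  f4: (p4, p5, p15) → 72.5788
  f5: (p10, p7, p3) → 41.1999
  f6: (p10, p5, p3) → 55.9804
  f7: (p14, p4, p15) → 23.6102
  f8: (p14, p4, p7) → 75.2022
  f9: (p14, p15, p3) → 40.5189
  f10: (p14, p7, p3) → 109.1714
  f11: (p8, p10, p7) → 32.1410
  f12: (p8, p10, p5) → 24.9267
  f13: (p8, p5, p16) → 99.5886
  f14: (p11, p7, p16) → 36.6171
  f15: (p11, p8, p16) → 62.9526
  f16: (p11, p8, p7) → 13.5585
Σ area = 953.619

Euler: V−E+F = 10−24+16 = 2.

facets=16 area=953.619
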